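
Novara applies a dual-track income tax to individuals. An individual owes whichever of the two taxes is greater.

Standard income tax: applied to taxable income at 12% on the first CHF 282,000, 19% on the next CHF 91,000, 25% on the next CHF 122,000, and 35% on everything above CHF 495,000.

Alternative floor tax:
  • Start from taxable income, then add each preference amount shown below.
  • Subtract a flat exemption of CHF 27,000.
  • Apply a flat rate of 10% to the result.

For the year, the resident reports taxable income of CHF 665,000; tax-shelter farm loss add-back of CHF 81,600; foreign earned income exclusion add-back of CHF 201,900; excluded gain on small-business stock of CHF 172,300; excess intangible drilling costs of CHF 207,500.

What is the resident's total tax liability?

CHF 141,130

Standard income tax:
  CHF 282,000 × 12% = CHF 33,840
  CHF 91,000 × 19% = CHF 17,290
  CHF 122,000 × 25% = CHF 30,500
  CHF 170,000 × 35% = CHF 59,500
  → CHF 141,130

Alternative floor tax:
  Adjusted income: CHF 665,000 + CHF 81,600 + CHF 201,900 + CHF 172,300 + CHF 207,500 = CHF 1,328,300
  Less exemption CHF 27,000 → base CHF 1,301,300
  CHF 1,301,300 × 10% = CHF 130,130

CHF 141,130 > CHF 130,130, so the standard income tax governs.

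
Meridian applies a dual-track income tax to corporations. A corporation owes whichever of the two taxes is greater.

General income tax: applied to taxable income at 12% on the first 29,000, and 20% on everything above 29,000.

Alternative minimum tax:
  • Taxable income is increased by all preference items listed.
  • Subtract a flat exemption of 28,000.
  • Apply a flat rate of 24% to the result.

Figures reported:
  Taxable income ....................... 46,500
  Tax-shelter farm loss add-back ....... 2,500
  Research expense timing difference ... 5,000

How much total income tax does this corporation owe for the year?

General income tax:
  29,000 × 12% = 3,480
  17,500 × 20% = 3,500
  → 6,980

Alternative minimum tax:
  Adjusted income: 46,500 + 2,500 + 5,000 = 54,000
  Less exemption 28,000 → base 26,000
  26,000 × 24% = 6,240

6,980 > 6,240, so the general income tax governs.

6,980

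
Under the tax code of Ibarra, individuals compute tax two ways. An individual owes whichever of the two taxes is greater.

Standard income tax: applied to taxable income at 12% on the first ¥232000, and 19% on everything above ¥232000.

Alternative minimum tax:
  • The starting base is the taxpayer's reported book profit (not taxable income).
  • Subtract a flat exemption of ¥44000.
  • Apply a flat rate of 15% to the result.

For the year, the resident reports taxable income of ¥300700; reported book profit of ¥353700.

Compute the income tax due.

¥46455

Standard income tax:
  ¥232000 × 12% = ¥27840
  ¥68700 × 19% = ¥13053
  → ¥40893

Alternative minimum tax:
  Base (reported book profit): ¥353700
  Less exemption ¥44000 → base ¥309700
  ¥309700 × 15% = ¥46455

¥46455 > ¥40893, so the alternative minimum tax is the binding amount.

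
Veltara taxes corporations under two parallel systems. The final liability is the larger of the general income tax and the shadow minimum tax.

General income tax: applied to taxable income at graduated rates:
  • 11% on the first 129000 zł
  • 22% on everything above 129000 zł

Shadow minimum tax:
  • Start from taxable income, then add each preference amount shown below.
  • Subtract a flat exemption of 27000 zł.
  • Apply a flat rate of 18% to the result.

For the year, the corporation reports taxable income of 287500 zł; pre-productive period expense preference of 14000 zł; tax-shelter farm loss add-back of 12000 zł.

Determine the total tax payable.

51570 zł

General income tax:
  129000 zł × 11% = 14190 zł
  158500 zł × 22% = 34870 zł
  → 49060 zł

Shadow minimum tax:
  Adjusted income: 287500 zł + 14000 zł + 12000 zł = 313500 zł
  Less exemption 27000 zł → base 286500 zł
  286500 zł × 18% = 51570 zł

51570 zł > 49060 zł, so the shadow minimum tax is the binding amount.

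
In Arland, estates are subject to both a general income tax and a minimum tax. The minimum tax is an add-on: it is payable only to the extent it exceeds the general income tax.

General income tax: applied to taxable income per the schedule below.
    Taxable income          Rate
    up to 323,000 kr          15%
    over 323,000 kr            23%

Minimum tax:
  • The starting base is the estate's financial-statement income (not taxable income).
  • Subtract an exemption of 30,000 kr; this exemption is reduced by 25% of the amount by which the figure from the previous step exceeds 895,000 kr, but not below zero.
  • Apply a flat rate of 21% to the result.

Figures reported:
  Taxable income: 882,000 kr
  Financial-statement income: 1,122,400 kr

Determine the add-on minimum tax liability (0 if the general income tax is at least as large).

Minimum tax:
  Base (financial-statement income): 1,122,400 kr
  Exemption: 25% × (1,122,400 kr − 895,000 kr) = 56,850 kr ≥ 30,000 kr, so the exemption is fully phased out
  Base: 1,122,400 kr − 0 kr = 1,122,400 kr
  1,122,400 kr × 21% = 235,704 kr

General income tax:
  323,000 kr × 15% = 48,450 kr
  559,000 kr × 23% = 128,570 kr
  → 177,020 kr

Excess of minimum tax over general income tax: 235,704 kr − 177,020 kr = 58,684 kr.

58,684 kr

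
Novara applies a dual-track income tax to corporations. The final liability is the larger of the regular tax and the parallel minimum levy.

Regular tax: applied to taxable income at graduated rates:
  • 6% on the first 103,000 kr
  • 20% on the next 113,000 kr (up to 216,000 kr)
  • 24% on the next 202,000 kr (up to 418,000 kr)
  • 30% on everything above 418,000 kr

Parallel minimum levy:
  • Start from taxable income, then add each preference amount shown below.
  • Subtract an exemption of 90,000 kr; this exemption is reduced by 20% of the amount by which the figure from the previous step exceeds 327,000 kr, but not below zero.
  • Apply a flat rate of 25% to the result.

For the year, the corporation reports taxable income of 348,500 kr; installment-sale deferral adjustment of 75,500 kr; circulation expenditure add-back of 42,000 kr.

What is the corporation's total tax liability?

100,950 kr

Regular tax:
  103,000 kr × 6% = 6,180 kr
  113,000 kr × 20% = 22,600 kr
  132,500 kr × 24% = 31,800 kr
  → 60,580 kr

Parallel minimum levy:
  Adjusted income: 348,500 kr + 75,500 kr + 42,000 kr = 466,000 kr
  Exemption: 90,000 kr − 20% × (466,000 kr − 327,000 kr) = 90,000 kr − 27,800 kr = 62,200 kr
  Base: 466,000 kr − 62,200 kr = 403,800 kr
  403,800 kr × 25% = 100,950 kr

100,950 kr > 60,580 kr, so the parallel minimum levy is the binding amount.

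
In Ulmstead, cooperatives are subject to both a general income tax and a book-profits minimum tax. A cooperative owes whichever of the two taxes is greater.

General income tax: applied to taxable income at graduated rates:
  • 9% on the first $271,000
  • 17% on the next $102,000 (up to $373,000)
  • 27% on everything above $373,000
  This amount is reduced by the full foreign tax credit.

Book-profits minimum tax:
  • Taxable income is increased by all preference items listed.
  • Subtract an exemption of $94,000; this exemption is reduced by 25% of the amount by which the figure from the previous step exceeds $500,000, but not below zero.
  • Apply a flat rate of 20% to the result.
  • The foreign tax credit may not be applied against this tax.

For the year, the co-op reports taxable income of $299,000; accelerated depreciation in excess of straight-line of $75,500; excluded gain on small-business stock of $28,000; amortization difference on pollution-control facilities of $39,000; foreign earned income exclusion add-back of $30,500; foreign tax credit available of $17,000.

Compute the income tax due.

General income tax:
  $271,000 × 9% = $24,390
  $28,000 × 17% = $4,760
  → $29,150
  Less foreign tax credit $17,000 → $12,150

Book-profits minimum tax:
  Adjusted income: $299,000 + $75,500 + $28,000 + $39,000 + $30,500 = $472,000
  Exemption: $472,000 ≤ $500,000, so full $94,000 applies
  Base: $472,000 − $94,000 = $378,000
  $378,000 × 20% = $75,600

$75,600 > $12,150, so the book-profits minimum tax is the binding amount.

$75,600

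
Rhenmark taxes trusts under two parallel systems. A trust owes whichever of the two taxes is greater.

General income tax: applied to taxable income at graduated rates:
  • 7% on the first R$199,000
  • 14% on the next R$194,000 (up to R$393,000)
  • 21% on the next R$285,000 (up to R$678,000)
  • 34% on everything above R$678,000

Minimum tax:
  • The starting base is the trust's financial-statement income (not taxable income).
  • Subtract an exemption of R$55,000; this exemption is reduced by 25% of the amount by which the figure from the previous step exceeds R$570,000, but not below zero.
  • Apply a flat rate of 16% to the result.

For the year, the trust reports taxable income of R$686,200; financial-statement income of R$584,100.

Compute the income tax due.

R$103,728

General income tax:
  R$199,000 × 7% = R$13,930
  R$194,000 × 14% = R$27,160
  R$285,000 × 21% = R$59,850
  R$8,200 × 34% = R$2,788
  → R$103,728

Minimum tax:
  Base (financial-statement income): R$584,100
  Exemption: R$55,000 − 25% × (R$584,100 − R$570,000) = R$55,000 − R$3,525 = R$51,475
  Base: R$584,100 − R$51,475 = R$532,625
  R$532,625 × 16% = R$85,220

R$103,728 > R$85,220, so the general income tax governs.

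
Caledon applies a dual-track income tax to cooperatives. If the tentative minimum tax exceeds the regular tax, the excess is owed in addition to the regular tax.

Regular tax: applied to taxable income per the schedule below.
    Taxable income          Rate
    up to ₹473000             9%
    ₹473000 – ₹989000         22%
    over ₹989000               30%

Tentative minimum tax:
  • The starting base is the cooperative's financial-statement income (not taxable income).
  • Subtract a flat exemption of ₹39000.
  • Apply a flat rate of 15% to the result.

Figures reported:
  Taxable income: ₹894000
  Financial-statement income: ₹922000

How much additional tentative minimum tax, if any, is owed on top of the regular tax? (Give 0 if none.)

₹0

Tentative minimum tax:
  Base (financial-statement income): ₹922000
  Less exemption ₹39000 → base ₹883000
  ₹883000 × 15% = ₹132450

Regular tax:
  ₹473000 × 9% = ₹42570
  ₹421000 × 22% = ₹92620
  → ₹135190

₹132450 ≤ ₹135190, so no add-on is due.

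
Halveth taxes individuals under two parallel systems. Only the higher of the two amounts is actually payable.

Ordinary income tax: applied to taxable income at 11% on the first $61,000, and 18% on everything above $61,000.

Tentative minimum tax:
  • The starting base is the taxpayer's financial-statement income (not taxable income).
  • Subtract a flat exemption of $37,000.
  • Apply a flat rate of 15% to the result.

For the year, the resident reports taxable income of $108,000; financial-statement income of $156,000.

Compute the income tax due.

$17,850

Ordinary income tax:
  $61,000 × 11% = $6,710
  $47,000 × 18% = $8,460
  → $15,170

Tentative minimum tax:
  Base (financial-statement income): $156,000
  Less exemption $37,000 → base $119,000
  $119,000 × 15% = $17,850

$17,850 > $15,170, so the tentative minimum tax is the binding amount.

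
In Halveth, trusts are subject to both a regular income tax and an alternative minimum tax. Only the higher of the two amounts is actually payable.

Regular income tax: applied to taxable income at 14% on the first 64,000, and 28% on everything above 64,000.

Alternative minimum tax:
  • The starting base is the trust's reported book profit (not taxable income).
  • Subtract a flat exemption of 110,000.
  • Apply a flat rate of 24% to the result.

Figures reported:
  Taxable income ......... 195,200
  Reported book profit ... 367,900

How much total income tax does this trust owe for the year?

61,896

Regular income tax:
  64,000 × 14% = 8,960
  131,200 × 28% = 36,736
  → 45,696

Alternative minimum tax:
  Base (reported book profit): 367,900
  Less exemption 110,000 → base 257,900
  257,900 × 24% = 61,896

61,896 > 45,696, so the alternative minimum tax is the binding amount.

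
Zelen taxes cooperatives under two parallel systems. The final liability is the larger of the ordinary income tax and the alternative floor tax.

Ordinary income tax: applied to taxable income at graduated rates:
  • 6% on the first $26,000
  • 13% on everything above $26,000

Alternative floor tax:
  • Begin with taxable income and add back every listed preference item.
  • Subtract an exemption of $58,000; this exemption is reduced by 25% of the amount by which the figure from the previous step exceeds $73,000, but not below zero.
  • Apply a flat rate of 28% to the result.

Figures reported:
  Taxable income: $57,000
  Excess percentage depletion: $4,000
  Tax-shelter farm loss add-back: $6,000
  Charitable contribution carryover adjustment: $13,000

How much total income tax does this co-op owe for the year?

Alternative floor tax:
  Adjusted income: $57,000 + $4,000 + $6,000 + $13,000 = $80,000
  Exemption: $58,000 − 25% × ($80,000 − $73,000) = $58,000 − $1,750 = $56,250
  Base: $80,000 − $56,250 = $23,750
  $23,750 × 28% = $6,650

Ordinary income tax:
  $26,000 × 6% = $1,560
  $31,000 × 13% = $4,030
  → $5,590

$6,650 > $5,590, so the alternative floor tax is the binding amount.

$6,650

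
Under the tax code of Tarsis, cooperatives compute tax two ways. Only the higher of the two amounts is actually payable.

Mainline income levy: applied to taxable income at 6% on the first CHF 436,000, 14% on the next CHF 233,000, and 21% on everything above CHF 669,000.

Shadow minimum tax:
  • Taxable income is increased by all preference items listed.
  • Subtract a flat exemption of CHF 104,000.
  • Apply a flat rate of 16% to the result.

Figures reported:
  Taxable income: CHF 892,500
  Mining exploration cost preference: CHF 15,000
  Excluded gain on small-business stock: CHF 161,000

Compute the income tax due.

Mainline income levy:
  CHF 436,000 × 6% = CHF 26,160
  CHF 233,000 × 14% = CHF 32,620
  CHF 223,500 × 21% = CHF 46,935
  → CHF 105,715

Shadow minimum tax:
  Adjusted income: CHF 892,500 + CHF 15,000 + CHF 161,000 = CHF 1,068,500
  Less exemption CHF 104,000 → base CHF 964,500
  CHF 964,500 × 16% = CHF 154,320

CHF 154,320 > CHF 105,715, so the shadow minimum tax is the binding amount.

CHF 154,320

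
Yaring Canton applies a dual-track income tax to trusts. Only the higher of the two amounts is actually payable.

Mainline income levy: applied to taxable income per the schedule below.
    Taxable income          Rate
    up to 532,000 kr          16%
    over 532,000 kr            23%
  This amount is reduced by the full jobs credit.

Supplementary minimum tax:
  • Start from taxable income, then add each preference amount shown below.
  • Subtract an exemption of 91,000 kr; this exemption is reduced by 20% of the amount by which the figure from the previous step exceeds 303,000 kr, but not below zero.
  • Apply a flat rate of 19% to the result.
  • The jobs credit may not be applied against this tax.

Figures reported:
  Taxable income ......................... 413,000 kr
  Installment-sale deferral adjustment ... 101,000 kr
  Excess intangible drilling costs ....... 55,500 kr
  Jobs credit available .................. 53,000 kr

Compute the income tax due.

Supplementary minimum tax:
  Adjusted income: 413,000 kr + 101,000 kr + 55,500 kr = 569,500 kr
  Exemption: 91,000 kr − 20% × (569,500 kr − 303,000 kr) = 91,000 kr − 53,300 kr = 37,700 kr
  Base: 569,500 kr − 37,700 kr = 531,800 kr
  531,800 kr × 19% = 101,042 kr

Mainline income levy:
  413,000 kr × 16% = 66,080 kr
  Less jobs credit 53,000 kr → 13,080 kr

101,042 kr > 13,080 kr, so the supplementary minimum tax is the binding amount.

101,042 kr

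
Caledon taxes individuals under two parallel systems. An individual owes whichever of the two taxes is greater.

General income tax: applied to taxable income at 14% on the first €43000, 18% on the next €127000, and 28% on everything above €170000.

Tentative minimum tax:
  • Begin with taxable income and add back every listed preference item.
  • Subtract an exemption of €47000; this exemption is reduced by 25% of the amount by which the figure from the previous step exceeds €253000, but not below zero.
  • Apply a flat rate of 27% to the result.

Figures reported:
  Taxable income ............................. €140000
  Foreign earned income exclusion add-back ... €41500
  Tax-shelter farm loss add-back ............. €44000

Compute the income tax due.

General income tax:
  €43000 × 14% = €6020
  €97000 × 18% = €17460
  → €23480

Tentative minimum tax:
  Adjusted income: €140000 + €41500 + €44000 = €225500
  Exemption: €225500 ≤ €253000, so full €47000 applies
  Base: €225500 − €47000 = €178500
  €178500 × 27% = €48195

€48195 > €23480, so the tentative minimum tax is the binding amount.

€48195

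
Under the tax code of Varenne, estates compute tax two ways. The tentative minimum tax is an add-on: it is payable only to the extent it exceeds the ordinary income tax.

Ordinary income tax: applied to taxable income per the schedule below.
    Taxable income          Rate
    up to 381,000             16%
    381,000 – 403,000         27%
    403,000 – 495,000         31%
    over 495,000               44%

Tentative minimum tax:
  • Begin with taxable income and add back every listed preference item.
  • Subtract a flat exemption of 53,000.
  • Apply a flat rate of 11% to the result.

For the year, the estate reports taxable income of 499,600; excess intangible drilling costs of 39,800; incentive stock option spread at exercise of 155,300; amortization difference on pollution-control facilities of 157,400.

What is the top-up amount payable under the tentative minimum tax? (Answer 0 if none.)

0

Ordinary income tax:
  381,000 × 16% = 60,960
  22,000 × 27% = 5,940
  92,000 × 31% = 28,520
  4,600 × 44% = 2,024
  → 97,444

Tentative minimum tax:
  Adjusted income: 499,600 + 39,800 + 155,300 + 157,400 = 852,100
  Less exemption 53,000 → base 799,100
  799,100 × 11% = 87,901

87,901 ≤ 97,444, so no add-on is due.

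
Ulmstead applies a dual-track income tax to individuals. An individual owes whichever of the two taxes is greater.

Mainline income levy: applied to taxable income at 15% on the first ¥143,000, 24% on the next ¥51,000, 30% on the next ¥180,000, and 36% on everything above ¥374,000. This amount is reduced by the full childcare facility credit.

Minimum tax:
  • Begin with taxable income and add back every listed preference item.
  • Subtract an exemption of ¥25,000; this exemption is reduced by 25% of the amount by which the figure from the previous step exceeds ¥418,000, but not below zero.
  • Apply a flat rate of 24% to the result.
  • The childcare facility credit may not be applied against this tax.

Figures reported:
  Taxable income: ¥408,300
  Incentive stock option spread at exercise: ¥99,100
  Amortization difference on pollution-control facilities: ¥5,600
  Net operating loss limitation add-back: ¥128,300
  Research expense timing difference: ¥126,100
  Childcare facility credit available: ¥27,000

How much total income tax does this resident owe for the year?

¥184,176

Minimum tax:
  Adjusted income: ¥408,300 + ¥99,100 + ¥5,600 + ¥128,300 + ¥126,100 = ¥767,400
  Exemption: 25% × (¥767,400 − ¥418,000) = ¥87,350 ≥ ¥25,000, so the exemption is fully phased out
  Base: ¥767,400 − ¥0 = ¥767,400
  ¥767,400 × 24% = ¥184,176

Mainline income levy:
  ¥143,000 × 15% = ¥21,450
  ¥51,000 × 24% = ¥12,240
  ¥180,000 × 30% = ¥54,000
  ¥34,300 × 36% = ¥12,348
  → ¥100,038
  Less childcare facility credit ¥27,000 → ¥73,038

¥184,176 > ¥73,038, so the minimum tax is the binding amount.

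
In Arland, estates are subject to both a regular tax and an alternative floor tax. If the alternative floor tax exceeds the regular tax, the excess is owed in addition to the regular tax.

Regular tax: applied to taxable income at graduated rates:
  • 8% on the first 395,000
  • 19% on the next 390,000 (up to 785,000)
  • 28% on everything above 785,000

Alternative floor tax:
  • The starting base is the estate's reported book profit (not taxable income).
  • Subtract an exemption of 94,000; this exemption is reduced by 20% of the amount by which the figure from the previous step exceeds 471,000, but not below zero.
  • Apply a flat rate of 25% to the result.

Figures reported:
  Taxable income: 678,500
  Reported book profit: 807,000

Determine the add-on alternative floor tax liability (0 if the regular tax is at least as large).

Alternative floor tax:
  Base (reported book profit): 807,000
  Exemption: 94,000 − 20% × (807,000 − 471,000) = 94,000 − 67,200 = 26,800
  Base: 807,000 − 26,800 = 780,200
  780,200 × 25% = 195,050

Regular tax:
  395,000 × 8% = 31,600
  283,500 × 19% = 53,865
  → 85,465

Excess of alternative floor tax over regular tax: 195,050 − 85,465 = 109,585.

109,585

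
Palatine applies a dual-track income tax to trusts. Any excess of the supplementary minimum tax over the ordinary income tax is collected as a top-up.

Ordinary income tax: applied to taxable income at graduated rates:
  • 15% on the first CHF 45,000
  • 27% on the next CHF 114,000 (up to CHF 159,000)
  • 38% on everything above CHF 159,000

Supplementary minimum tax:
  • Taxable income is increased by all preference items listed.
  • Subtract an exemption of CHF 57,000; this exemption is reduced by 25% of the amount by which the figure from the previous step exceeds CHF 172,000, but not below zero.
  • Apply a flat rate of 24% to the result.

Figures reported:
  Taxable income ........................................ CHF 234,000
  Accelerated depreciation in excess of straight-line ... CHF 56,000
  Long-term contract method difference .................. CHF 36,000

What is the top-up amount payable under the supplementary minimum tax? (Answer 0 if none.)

CHF 7,770

Ordinary income tax:
  CHF 45,000 × 15% = CHF 6,750
  CHF 114,000 × 27% = CHF 30,780
  CHF 75,000 × 38% = CHF 28,500
  → CHF 66,030

Supplementary minimum tax:
  Adjusted income: CHF 234,000 + CHF 56,000 + CHF 36,000 = CHF 326,000
  Exemption: CHF 57,000 − 25% × (CHF 326,000 − CHF 172,000) = CHF 57,000 − CHF 38,500 = CHF 18,500
  Base: CHF 326,000 − CHF 18,500 = CHF 307,500
  CHF 307,500 × 24% = CHF 73,800

Excess of supplementary minimum tax over ordinary income tax: CHF 73,800 − CHF 66,030 = CHF 7,770.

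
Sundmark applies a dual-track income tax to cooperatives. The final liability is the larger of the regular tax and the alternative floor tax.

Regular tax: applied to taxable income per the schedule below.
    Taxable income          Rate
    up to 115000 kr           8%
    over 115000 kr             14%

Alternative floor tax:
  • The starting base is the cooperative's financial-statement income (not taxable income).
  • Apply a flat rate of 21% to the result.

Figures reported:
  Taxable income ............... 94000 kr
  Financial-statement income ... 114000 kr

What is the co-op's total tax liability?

Alternative floor tax:
  Base (financial-statement income): 114000 kr
  114000 kr × 21% = 23940 kr

Regular tax:
  94000 kr × 8% = 7520 kr

23940 kr > 7520 kr, so the alternative floor tax is the binding amount.

23940 kr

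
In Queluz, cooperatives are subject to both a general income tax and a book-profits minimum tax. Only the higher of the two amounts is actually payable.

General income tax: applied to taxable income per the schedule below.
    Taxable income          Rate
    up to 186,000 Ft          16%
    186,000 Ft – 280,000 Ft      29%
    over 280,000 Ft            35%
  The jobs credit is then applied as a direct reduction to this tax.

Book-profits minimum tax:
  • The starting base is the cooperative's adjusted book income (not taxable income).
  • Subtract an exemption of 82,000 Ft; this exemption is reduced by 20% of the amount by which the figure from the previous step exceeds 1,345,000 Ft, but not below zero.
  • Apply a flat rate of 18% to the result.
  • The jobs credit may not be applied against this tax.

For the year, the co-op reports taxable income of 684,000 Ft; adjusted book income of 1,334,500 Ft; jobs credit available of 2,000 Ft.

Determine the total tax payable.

225,450 Ft

General income tax:
  186,000 Ft × 16% = 29,760 Ft
  94,000 Ft × 29% = 27,260 Ft
  404,000 Ft × 35% = 141,400 Ft
  → 198,420 Ft
  Less jobs credit 2,000 Ft → 196,420 Ft

Book-profits minimum tax:
  Base (adjusted book income): 1,334,500 Ft
  Exemption: 1,334,500 Ft ≤ 1,345,000 Ft, so full 82,000 Ft applies
  Base: 1,334,500 Ft − 82,000 Ft = 1,252,500 Ft
  1,252,500 Ft × 18% = 225,450 Ft

225,450 Ft > 196,420 Ft, so the book-profits minimum tax is the binding amount.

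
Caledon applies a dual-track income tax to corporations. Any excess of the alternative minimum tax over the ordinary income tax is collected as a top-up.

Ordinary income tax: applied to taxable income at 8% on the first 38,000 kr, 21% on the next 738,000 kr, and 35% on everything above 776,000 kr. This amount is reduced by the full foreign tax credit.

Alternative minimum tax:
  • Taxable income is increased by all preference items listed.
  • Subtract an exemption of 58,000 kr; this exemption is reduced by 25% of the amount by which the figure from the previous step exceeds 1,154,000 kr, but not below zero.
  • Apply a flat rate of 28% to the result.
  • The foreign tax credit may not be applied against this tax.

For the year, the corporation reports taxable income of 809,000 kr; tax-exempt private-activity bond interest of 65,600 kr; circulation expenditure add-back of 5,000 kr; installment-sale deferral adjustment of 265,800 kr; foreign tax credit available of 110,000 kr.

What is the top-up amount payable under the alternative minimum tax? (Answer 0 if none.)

Ordinary income tax:
  38,000 kr × 8% = 3,040 kr
  738,000 kr × 21% = 154,980 kr
  33,000 kr × 35% = 11,550 kr
  → 169,570 kr
  Less foreign tax credit 110,000 kr → 59,570 kr

Alternative minimum tax:
  Adjusted income: 809,000 kr + 65,600 kr + 5,000 kr + 265,800 kr = 1,145,400 kr
  Exemption: 1,145,400 kr ≤ 1,154,000 kr, so full 58,000 kr applies
  Base: 1,145,400 kr − 58,000 kr = 1,087,400 kr
  1,087,400 kr × 28% = 304,472 kr

Excess of alternative minimum tax over ordinary income tax: 304,472 kr − 59,570 kr = 244,902 kr.

244,902 kr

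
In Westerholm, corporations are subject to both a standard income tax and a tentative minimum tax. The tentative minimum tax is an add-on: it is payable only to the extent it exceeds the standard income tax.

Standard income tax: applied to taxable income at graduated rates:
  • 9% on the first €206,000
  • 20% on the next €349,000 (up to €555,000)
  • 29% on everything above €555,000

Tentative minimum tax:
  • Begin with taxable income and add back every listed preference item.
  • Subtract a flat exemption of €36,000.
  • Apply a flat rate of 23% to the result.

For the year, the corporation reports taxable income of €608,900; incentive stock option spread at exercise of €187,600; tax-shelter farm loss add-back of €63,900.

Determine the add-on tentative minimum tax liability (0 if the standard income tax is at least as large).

€85,641

Standard income tax:
  €206,000 × 9% = €18,540
  €349,000 × 20% = €69,800
  €53,900 × 29% = €15,631
  → €103,971

Tentative minimum tax:
  Adjusted income: €608,900 + €187,600 + €63,900 = €860,400
  Less exemption €36,000 → base €824,400
  €824,400 × 23% = €189,612

Excess of tentative minimum tax over standard income tax: €189,612 − €103,971 = €85,641.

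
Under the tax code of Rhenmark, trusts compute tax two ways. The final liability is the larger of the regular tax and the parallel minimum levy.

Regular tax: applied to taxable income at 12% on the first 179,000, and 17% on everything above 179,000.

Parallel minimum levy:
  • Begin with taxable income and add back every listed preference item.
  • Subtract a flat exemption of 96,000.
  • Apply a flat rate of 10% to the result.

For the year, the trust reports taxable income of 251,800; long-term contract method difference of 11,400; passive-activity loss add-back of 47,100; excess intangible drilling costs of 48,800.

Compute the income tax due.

Regular tax:
  179,000 × 12% = 21,480
  72,800 × 17% = 12,376
  → 33,856

Parallel minimum levy:
  Adjusted income: 251,800 + 11,400 + 47,100 + 48,800 = 359,100
  Less exemption 96,000 → base 263,100
  263,100 × 10% = 26,310

33,856 > 26,310, so the regular tax governs.

33,856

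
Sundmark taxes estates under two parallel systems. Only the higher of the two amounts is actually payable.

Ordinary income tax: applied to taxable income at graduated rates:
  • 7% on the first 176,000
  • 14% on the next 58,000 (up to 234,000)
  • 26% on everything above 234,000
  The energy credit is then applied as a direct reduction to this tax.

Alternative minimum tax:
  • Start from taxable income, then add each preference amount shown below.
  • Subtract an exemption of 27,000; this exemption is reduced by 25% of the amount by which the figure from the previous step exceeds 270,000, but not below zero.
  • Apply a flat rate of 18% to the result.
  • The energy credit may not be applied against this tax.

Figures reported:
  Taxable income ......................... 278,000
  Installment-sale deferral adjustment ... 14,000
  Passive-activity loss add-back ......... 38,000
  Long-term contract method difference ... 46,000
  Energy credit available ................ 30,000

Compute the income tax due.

Ordinary income tax:
  176,000 × 7% = 12,320
  58,000 × 14% = 8,120
  44,000 × 26% = 11,440
  → 31,880
  Less energy credit 30,000 → 1,880

Alternative minimum tax:
  Adjusted income: 278,000 + 14,000 + 38,000 + 46,000 = 376,000
  Exemption: 27,000 − 25% × (376,000 − 270,000) = 27,000 − 26,500 = 500
  Base: 376,000 − 500 = 375,500
  375,500 × 18% = 67,590

67,590 > 1,880, so the alternative minimum tax is the binding amount.

67,590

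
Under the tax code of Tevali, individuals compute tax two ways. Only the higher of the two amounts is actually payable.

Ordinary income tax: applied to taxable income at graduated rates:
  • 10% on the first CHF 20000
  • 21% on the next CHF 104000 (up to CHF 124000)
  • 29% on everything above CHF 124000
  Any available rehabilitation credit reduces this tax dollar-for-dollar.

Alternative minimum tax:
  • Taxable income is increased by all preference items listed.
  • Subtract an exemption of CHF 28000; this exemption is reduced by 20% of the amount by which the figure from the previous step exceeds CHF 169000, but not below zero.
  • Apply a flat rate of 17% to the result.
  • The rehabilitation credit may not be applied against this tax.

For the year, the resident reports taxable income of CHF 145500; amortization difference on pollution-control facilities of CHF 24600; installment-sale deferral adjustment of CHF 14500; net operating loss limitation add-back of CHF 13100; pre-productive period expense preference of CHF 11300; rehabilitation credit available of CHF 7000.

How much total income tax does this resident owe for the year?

Ordinary income tax:
  CHF 20000 × 10% = CHF 2000
  CHF 104000 × 21% = CHF 21840
  CHF 21500 × 29% = CHF 6235
  → CHF 30075
  Less rehabilitation credit CHF 7000 → CHF 23075

Alternative minimum tax:
  Adjusted income: CHF 145500 + CHF 24600 + CHF 14500 + CHF 13100 + CHF 11300 = CHF 209000
  Exemption: CHF 28000 − 20% × (CHF 209000 − CHF 169000) = CHF 28000 − CHF 8000 = CHF 20000
  Base: CHF 209000 − CHF 20000 = CHF 189000
  CHF 189000 × 17% = CHF 32130

CHF 32130 > CHF 23075, so the alternative minimum tax is the binding amount.

CHF 32130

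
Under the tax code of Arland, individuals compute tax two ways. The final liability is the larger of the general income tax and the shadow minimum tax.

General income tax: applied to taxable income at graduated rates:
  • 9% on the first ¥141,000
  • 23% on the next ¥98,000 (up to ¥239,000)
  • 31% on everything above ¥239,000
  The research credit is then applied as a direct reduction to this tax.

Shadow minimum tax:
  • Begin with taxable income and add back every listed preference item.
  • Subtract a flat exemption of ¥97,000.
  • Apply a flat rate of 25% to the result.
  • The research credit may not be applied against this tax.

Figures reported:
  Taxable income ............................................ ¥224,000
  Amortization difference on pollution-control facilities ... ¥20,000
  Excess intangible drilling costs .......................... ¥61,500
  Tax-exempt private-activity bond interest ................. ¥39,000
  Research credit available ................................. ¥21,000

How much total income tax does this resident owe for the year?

General income tax:
  ¥141,000 × 9% = ¥12,690
  ¥83,000 × 23% = ¥19,090
  → ¥31,780
  Less research credit ¥21,000 → ¥10,780

Shadow minimum tax:
  Adjusted income: ¥224,000 + ¥20,000 + ¥61,500 + ¥39,000 = ¥344,500
  Less exemption ¥97,000 → base ¥247,500
  ¥247,500 × 25% = ¥61,875

¥61,875 > ¥10,780, so the shadow minimum tax is the binding amount.

¥61,875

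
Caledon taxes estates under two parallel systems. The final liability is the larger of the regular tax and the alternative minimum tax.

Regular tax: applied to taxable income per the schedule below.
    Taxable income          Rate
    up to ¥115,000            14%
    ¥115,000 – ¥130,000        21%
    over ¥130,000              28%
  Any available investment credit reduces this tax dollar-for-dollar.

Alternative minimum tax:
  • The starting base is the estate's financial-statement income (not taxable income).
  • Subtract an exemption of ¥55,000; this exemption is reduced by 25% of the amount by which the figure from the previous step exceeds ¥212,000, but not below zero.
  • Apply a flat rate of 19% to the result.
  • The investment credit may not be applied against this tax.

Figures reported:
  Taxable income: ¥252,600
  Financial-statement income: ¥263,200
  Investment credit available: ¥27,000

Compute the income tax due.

¥41,990

Regular tax:
  ¥115,000 × 14% = ¥16,100
  ¥15,000 × 21% = ¥3,150
  ¥122,600 × 28% = ¥34,328
  → ¥53,578
  Less investment credit ¥27,000 → ¥26,578

Alternative minimum tax:
  Base (financial-statement income): ¥263,200
  Exemption: ¥55,000 − 25% × (¥263,200 − ¥212,000) = ¥55,000 − ¥12,800 = ¥42,200
  Base: ¥263,200 − ¥42,200 = ¥221,000
  ¥221,000 × 19% = ¥41,990

¥41,990 > ¥26,578, so the alternative minimum tax is the binding amount.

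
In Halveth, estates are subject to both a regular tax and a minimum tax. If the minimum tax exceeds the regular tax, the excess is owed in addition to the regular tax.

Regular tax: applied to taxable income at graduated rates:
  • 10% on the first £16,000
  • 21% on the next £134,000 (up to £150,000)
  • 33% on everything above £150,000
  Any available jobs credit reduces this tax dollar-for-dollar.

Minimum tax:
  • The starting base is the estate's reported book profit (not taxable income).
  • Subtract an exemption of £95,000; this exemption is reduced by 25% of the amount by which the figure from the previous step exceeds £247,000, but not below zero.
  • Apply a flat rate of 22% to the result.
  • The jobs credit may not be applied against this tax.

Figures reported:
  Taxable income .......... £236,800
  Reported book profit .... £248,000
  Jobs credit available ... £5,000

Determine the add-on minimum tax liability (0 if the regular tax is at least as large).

£0

Regular tax:
  £16,000 × 10% = £1,600
  £134,000 × 21% = £28,140
  £86,800 × 33% = £28,644
  → £58,384
  Less jobs credit £5,000 → £53,384

Minimum tax:
  Base (reported book profit): £248,000
  Exemption: £95,000 − 25% × (£248,000 − £247,000) = £95,000 − £250 = £94,750
  Base: £248,000 − £94,750 = £153,250
  £153,250 × 22% = £33,715

£33,715 ≤ £53,384, so no add-on is due.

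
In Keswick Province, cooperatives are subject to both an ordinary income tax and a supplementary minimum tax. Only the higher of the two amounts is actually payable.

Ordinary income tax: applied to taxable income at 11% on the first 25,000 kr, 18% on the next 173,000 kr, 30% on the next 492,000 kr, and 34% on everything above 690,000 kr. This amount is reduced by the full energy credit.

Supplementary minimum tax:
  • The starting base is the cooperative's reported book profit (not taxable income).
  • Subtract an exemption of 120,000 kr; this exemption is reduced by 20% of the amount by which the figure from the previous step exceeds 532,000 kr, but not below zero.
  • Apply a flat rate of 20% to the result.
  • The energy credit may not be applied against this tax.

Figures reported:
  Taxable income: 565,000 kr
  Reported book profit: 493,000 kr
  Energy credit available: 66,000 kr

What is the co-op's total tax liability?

Ordinary income tax:
  25,000 kr × 11% = 2,750 kr
  173,000 kr × 18% = 31,140 kr
  367,000 kr × 30% = 110,100 kr
  → 143,990 kr
  Less energy credit 66,000 kr → 77,990 kr

Supplementary minimum tax:
  Base (reported book profit): 493,000 kr
  Exemption: 493,000 kr ≤ 532,000 kr, so full 120,000 kr applies
  Base: 493,000 kr − 120,000 kr = 373,000 kr
  373,000 kr × 20% = 74,600 kr

77,990 kr > 74,600 kr, so the ordinary income tax governs.

77,990 kr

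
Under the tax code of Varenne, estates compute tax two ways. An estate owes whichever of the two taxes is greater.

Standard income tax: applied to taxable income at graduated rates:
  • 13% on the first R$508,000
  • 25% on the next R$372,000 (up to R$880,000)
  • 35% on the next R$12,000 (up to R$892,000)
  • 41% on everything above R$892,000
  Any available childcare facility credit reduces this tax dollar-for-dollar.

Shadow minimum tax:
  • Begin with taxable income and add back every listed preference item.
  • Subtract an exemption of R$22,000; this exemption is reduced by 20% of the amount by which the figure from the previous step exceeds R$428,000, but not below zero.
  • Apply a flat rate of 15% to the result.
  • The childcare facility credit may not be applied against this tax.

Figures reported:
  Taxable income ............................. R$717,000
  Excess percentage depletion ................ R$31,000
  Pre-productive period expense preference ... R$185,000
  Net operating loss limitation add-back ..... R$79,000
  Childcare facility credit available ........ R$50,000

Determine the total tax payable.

Shadow minimum tax:
  Adjusted income: R$717,000 + R$31,000 + R$185,000 + R$79,000 = R$1,012,000
  Exemption: 20% × (R$1,012,000 − R$428,000) = R$116,800 ≥ R$22,000, so the exemption is fully phased out
  Base: R$1,012,000 − R$0 = R$1,012,000
  R$1,012,000 × 15% = R$151,800

Standard income tax:
  R$508,000 × 13% = R$66,040
  R$209,000 × 25% = R$52,250
  → R$118,290
  Less childcare facility credit R$50,000 → R$68,290

R$151,800 > R$68,290, so the shadow minimum tax is the binding amount.

R$151,800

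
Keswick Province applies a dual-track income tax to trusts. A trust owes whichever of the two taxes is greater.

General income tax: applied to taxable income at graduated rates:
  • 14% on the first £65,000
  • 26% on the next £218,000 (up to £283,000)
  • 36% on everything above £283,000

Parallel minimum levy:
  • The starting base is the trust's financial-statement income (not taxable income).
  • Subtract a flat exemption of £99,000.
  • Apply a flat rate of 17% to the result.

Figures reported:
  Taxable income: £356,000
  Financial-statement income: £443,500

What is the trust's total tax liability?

General income tax:
  £65,000 × 14% = £9,100
  £218,000 × 26% = £56,680
  £73,000 × 36% = £26,280
  → £92,060

Parallel minimum levy:
  Base (financial-statement income): £443,500
  Less exemption £99,000 → base £344,500
  £344,500 × 17% = £58,565

£92,060 > £58,565, so the general income tax governs.

£92,060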